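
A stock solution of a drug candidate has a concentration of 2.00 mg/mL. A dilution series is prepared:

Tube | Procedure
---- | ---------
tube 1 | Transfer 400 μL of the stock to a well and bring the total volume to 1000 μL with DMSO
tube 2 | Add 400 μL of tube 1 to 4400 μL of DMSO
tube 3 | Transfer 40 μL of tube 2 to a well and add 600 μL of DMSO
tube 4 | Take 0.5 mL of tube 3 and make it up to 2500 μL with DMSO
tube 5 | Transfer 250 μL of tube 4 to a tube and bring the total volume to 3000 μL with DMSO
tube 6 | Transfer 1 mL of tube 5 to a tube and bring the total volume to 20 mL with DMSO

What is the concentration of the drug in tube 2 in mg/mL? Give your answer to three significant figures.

Step 1: 400 μL brought to 1000 μL → factor 1000/400 = 2.5
Step 2: 400 μL + 4400 μL = 4800 μL total → factor 4800/400 = 12
Dilution factor through tube 2 = 2.5 × 12 = 30
[tube 2] = 2.00 mg/mL / 30 = 0.0667 mg/mL

0.0667 mg/mL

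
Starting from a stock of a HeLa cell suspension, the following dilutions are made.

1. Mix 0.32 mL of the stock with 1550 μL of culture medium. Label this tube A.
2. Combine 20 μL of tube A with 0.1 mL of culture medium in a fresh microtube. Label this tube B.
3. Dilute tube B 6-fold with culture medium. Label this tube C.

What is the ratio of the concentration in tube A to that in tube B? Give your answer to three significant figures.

Step 1: 0.32 mL + 1550 μL = 1.87 mL total → factor 1.87/0.32 = 5.8438
Step 2: 20 μL + 0.1 mL = 120 μL total → factor 120/20 = 6
Dilution factor to tube A = 5.8438; to tube B = 35.062
[tube A]/[tube B] = (factor to tube B)/(factor to tube A) = 35.062/5.8438 = 6.00

6.00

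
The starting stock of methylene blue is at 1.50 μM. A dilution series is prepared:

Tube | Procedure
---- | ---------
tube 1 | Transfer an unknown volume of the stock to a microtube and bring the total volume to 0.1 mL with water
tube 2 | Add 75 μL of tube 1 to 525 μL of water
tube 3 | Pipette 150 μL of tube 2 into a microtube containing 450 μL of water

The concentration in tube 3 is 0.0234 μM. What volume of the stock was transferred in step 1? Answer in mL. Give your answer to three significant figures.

0.0499 mL

Step 1: v brought to 0.1 mL → factor = 0.1 mL/v
Step 2: 75 μL + 525 μL = 600 μL total → factor 600/75 = 8
Step 3: 150 μL + 450 μL = 600 μL total → factor 600/150 = 4
Product of known-step factors = 32
Overall factor = 1.50 μM / (0.0234 μM) = 64.103
Step-1 factor = 64.103 / 32 = 2.0032
v = 0.1 mL / 2.0032 = 0.0499 mL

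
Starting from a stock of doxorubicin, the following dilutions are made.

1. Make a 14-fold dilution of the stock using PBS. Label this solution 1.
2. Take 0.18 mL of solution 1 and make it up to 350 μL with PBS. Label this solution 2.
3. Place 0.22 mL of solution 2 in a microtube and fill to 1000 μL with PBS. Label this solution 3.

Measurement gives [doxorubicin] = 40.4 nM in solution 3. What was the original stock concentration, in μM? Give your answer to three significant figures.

5.00 μM

Step 1: 14-fold → factor 14
Step 2: 0.18 mL brought to 350 μL → factor 0.35/0.18 = 1.9444
Step 3: 0.22 mL brought to 1000 μL → factor 1/0.22 = 4.5455
Overall dilution factor = 14 × 1.9444 × 4.5455 = 123.74
Stock = 40.4 nM × 123.74 = 4999 nM = 5.00 μM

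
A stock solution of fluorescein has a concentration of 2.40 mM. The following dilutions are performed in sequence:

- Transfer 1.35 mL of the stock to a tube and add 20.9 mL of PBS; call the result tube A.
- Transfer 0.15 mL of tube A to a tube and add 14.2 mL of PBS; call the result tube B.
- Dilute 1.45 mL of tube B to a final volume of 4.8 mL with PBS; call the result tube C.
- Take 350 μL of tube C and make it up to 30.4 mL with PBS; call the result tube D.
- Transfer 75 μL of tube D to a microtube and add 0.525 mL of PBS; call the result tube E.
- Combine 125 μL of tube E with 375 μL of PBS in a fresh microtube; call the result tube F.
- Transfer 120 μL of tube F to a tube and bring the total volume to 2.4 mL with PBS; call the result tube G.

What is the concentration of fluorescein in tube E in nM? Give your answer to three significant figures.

Step 1: 1.35 mL + 20.9 mL = 22.25 mL total → factor 22.25/1.35 = 16.481
Step 2: 0.15 mL + 14.2 mL = 14.35 mL total → factor 14.35/0.15 = 95.667
Step 3: 1.45 mL brought to 4.8 mL → factor 4.8/1.45 = 3.3103
Step 4: 350 μL brought to 30.4 mL → factor 30400/350 = 86.857
Step 5: 75 μL + 0.525 mL = 600 μL total → factor 600/75 = 8
Dilution factor through tube E = 16.481 × 95.667 × 3.3103 × 86.857 × 8 = 3.6268 × 10^6
[tube E] = 2.40 mM / 3.6268 × 10^6 = 6.617 × 10^-7 mM = 0.662 nM

0.662 nM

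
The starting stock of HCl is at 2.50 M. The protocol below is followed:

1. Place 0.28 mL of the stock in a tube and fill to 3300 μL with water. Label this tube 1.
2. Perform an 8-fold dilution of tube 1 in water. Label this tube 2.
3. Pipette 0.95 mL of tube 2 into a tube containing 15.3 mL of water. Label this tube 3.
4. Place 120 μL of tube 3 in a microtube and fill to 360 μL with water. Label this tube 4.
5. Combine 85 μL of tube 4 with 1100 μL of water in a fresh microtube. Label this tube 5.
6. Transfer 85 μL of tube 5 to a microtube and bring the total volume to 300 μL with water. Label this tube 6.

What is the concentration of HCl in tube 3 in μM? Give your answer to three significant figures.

Step 1: 0.28 mL brought to 3300 μL → factor 3.3/0.28 = 11.786
Step 2: 8-fold → factor 8
Step 3: 0.95 mL + 15.3 mL = 16.25 mL total → factor 16.25/0.95 = 17.105
Dilution factor through tube 3 = 11.786 × 8 × 17.105 = 1612.8
[tube 3] = 2.50 M / 1612.8 = 0.001550 M = 1.55 × 10^3 μM

1.55 × 10^3 μM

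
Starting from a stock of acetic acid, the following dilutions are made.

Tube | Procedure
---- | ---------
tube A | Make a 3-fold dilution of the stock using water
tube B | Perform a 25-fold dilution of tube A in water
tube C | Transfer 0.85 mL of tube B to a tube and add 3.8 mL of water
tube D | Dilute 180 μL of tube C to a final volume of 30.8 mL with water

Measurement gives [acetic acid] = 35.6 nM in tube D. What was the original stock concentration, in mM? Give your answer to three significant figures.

2.50 mM

Step 1: 3-fold → factor 3
Step 2: 25-fold → factor 25
Step 3: 0.85 mL + 3.8 mL = 4.65 mL total → factor 4.65/0.85 = 5.4706
Step 4: 180 μL brought to 30.8 mL → factor 30800/180 = 171.11
Overall dilution factor = 3 × 25 × 5.4706 × 171.11 = 70206
Stock = 35.6 nM × 70206 = 2.499 × 10^6 nM = 2.50 mM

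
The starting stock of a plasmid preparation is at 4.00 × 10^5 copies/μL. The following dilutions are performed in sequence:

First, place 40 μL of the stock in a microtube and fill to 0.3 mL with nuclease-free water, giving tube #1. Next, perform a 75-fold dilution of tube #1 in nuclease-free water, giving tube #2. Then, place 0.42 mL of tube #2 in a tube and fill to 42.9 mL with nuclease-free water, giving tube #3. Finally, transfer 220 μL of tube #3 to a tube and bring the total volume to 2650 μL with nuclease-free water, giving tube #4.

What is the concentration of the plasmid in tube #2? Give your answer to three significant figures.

Step 1: 40 μL brought to 0.3 mL → factor 300/40 = 7.5
Step 2: 75-fold → factor 75
Dilution factor through tube #2 = 7.5 × 75 = 562.5
[tube #2] = 4.00 × 10^5 copies/μL / 562.5 = 711 copies/μL

711 copies/μL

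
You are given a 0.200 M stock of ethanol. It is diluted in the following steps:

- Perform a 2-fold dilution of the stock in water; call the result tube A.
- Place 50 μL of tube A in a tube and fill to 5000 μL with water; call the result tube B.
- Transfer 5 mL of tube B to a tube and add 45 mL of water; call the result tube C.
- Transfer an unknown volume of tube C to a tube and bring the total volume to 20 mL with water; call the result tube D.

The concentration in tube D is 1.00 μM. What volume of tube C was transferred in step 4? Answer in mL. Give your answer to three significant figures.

Step 1: 2-fold → factor 2
Step 2: 50 μL brought to 5000 μL → factor 5000/50 = 100
Step 3: 5 mL + 45 mL = 50 mL total → factor 50/5 = 10
Step 4: v brought to 20 mL → factor = 20 mL/v
Product of known-step factors = 2000
Overall factor = 0.200 M / (1.00 μM) = 2 × 10^5
Step-4 factor = 2 × 10^5 / 2000 = 100
v = 20 mL / 100 = 0.200 mL

0.200 mL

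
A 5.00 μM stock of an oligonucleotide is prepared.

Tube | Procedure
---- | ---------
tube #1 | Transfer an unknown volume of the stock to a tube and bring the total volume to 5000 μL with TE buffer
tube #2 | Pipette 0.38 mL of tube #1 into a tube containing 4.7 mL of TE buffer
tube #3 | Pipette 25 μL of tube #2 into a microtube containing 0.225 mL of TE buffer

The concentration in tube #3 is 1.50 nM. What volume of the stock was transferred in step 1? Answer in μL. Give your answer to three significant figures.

Step 1: v brought to 5000 μL → factor = 5000 μL/v
Step 2: 0.38 mL + 4.7 mL = 5.08 mL total → factor 5.08/0.38 = 13.368
Step 3: 25 μL + 0.225 mL = 250 μL total → factor 250/25 = 10
Product of known-step factors = 133.68
Overall factor = 5.00 μM / (1.50 nM) = 3333.3
Step-1 factor = 3333.3 / 133.68 = 24.934
v = 5000 μL / 24.934 = 201 μL

201 μL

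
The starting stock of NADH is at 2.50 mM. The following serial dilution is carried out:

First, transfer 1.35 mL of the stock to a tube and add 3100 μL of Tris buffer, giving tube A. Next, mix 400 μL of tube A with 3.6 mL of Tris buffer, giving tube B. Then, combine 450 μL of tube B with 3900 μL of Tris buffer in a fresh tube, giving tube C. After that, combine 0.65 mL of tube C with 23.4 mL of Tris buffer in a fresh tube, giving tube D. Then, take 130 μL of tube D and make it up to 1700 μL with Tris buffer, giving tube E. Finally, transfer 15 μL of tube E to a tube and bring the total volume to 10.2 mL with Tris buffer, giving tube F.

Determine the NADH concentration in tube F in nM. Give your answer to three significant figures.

Step 1: 1.35 mL + 3100 μL = 4.45 mL total → factor 4.45/1.35 = 3.2963
Step 2: 400 μL + 3.6 mL = 4000 μL total → factor 4000/400 = 10
Step 3: 450 μL + 3900 μL = 4350 μL total → factor 4350/450 = 9.6667
Step 4: 0.65 mL + 23.4 mL = 24.05 mL total → factor 24.05/0.65 = 37
Step 5: 130 μL brought to 1700 μL → factor 1700/130 = 13.077
Step 6: 15 μL brought to 10.2 mL → factor 10200/15 = 680
Overall dilution factor = 3.2963 × 10 × 9.6667 × 37 × 13.077 × 680 = 1.0484 × 10^8
Final = 2.50 mM / 1.0484 × 10^8 = 2.385 × 10^-8 mM = 0.0238 nM

0.0238 nM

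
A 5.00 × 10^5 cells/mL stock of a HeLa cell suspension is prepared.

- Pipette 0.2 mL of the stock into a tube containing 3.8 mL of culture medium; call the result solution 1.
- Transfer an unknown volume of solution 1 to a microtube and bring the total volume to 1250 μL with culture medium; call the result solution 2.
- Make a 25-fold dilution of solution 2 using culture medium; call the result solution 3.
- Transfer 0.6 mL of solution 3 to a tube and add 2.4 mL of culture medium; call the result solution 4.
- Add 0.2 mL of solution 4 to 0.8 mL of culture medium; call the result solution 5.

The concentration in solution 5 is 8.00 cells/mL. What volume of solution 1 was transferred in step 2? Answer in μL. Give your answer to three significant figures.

Step 1: 0.2 mL + 3.8 mL = 4 mL total → factor 4/0.2 = 20
Step 2: v brought to 1250 μL → factor = 1250 μL/v
Step 3: 25-fold → factor 25
Step 4: 0.6 mL + 2.4 mL = 3 mL total → factor 3/0.6 = 5
Step 5: 0.2 mL + 0.8 mL = 1 mL total → factor 1/0.2 = 5
Product of known-step factors = 12500
Overall factor = 5.00 × 10^5 cells/mL / (8.00 cells/mL) = 62500
Step-2 factor = 62500 / 12500 = 5
v = 1250 μL / 5 = 250 μL

250 μL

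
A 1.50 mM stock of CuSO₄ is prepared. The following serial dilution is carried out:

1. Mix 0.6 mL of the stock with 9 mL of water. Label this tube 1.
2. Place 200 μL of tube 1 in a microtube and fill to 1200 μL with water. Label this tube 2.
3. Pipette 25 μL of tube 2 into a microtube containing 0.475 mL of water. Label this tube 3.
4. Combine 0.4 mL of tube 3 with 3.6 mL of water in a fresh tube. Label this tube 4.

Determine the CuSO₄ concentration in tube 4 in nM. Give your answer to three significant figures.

78.1 nM

Step 1: 0.6 mL + 9 mL = 9.6 mL total → factor 9.6/0.6 = 16
Step 2: 200 μL brought to 1200 μL → factor 1200/200 = 6
Step 3: 25 μL + 0.475 mL = 500 μL total → factor 500/25 = 20
Step 4: 0.4 mL + 3.6 mL = 4 mL total → factor 4/0.4 = 10
Overall dilution factor = 16 × 6 × 20 × 10 = 19200
Final = 1.50 mM / 19200 = 7.813 × 10^-5 mM = 78.1 nM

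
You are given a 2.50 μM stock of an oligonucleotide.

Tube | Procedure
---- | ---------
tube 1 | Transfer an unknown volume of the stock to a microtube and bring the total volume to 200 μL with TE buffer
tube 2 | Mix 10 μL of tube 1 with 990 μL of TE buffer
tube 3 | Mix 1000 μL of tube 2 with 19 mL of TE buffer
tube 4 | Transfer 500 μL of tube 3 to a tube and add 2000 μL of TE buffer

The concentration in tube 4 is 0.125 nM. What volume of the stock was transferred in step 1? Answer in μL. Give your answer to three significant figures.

Step 1: v brought to 200 μL → factor = 200 μL/v
Step 2: 10 μL + 990 μL = 1000 μL total → factor 1000/10 = 100
Step 3: 1000 μL + 19 mL = 20000 μL total → factor 20000/1000 = 20
Step 4: 500 μL + 2000 μL = 2500 μL total → factor 2500/500 = 5
Product of known-step factors = 10000
Overall factor = 2.50 μM / (0.125 nM) = 20000
Step-1 factor = 20000 / 10000 = 2
v = 200 μL / 2 = 100 μL

100 μL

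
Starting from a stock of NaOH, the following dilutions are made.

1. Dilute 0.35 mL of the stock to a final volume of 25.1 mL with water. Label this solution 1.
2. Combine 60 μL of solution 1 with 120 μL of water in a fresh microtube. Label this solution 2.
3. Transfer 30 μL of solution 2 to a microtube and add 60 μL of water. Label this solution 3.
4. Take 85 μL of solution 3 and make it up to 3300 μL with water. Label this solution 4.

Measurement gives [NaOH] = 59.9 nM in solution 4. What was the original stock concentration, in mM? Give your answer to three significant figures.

1.50 mM

Step 1: 0.35 mL brought to 25.1 mL → factor 25.1/0.35 = 71.714
Step 2: 60 μL + 120 μL = 180 μL total → factor 180/60 = 3
Step 3: 30 μL + 60 μL = 90 μL total → factor 90/30 = 3
Step 4: 85 μL brought to 3300 μL → factor 3300/85 = 38.824
Overall dilution factor = 71.714 × 3 × 3 × 38.824 = 25058
Stock = 59.9 nM × 25058 = 1.501 × 10^6 nM = 1.50 mM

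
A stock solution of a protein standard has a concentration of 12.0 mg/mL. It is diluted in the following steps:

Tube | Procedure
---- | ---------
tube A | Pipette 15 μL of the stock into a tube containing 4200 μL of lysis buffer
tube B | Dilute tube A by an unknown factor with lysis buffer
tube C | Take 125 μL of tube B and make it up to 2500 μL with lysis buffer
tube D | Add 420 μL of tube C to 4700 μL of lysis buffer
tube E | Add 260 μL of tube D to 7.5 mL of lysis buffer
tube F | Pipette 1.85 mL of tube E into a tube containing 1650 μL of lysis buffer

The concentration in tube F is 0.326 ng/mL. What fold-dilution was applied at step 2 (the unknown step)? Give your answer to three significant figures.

9.52-fold

Step 1: 15 μL + 4200 μL = 4215 μL total → factor 4215/15 = 281
Step 2: unknown factor x
Step 3: 125 μL brought to 2500 μL → factor 2500/125 = 20
Step 4: 420 μL + 4700 μL = 5120 μL total → factor 5120/420 = 12.19
Step 5: 260 μL + 7.5 mL = 7760 μL total → factor 7760/260 = 29.846
Step 6: 1.85 mL + 1650 μL = 3.5 mL total → factor 3.5/1.85 = 1.8919
Product of known-step factors = 3.8685 × 10^6
Overall factor = 12.0 mg/mL / (0.326 ng/mL) = 3.681 × 10^7
x = 3.681 × 10^7 / 3.8685 × 10^6 = 9.52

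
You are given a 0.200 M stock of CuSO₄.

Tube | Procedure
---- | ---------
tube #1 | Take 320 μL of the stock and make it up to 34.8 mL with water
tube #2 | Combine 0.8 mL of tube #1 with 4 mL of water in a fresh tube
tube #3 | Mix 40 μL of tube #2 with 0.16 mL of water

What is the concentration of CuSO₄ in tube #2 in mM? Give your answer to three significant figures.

0.307 mM

Step 1: 320 μL brought to 34.8 mL → factor 34800/320 = 108.75
Step 2: 0.8 mL + 4 mL = 4.8 mL total → factor 4.8/0.8 = 6
Dilution factor through tube #2 = 108.75 × 6 = 652.5
[tube #2] = 0.200 M / 652.5 = 0.0003065 M = 0.307 mM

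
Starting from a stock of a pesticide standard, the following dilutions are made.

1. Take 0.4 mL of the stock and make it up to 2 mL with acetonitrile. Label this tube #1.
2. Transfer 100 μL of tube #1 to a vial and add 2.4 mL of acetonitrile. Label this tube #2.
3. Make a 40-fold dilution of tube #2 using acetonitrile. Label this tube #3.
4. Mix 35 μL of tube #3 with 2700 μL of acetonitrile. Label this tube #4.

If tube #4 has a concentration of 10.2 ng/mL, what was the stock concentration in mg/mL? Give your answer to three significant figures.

Step 1: 0.4 mL brought to 2 mL → factor 2/0.4 = 5
Step 2: 100 μL + 2.4 mL = 2500 μL total → factor 2500/100 = 25
Step 3: 40-fold → factor 40
Step 4: 35 μL + 2700 μL = 2735 μL total → factor 2735/35 = 78.143
Overall dilution factor = 5 × 25 × 40 × 78.143 = 3.9071 × 10^5
Stock = 10.2 ng/mL × 3.9071 × 10^5 = 3.985 × 10^6 ng/mL = 3.99 mg/mL

3.99 mg/mL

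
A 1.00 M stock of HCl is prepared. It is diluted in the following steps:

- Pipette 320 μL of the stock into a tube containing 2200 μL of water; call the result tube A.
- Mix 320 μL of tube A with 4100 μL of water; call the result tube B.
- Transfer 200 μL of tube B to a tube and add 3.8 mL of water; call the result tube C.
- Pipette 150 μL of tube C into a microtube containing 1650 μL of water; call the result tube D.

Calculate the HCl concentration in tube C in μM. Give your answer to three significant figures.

Step 1: 320 μL + 2200 μL = 2520 μL total → factor 2520/320 = 7.875
Step 2: 320 μL + 4100 μL = 4420 μL total → factor 4420/320 = 13.812
Step 3: 200 μL + 3.8 mL = 4000 μL total → factor 4000/200 = 20
Dilution factor through tube C = 7.875 × 13.812 × 20 = 2175.5
[tube C] = 1.00 M / 2175.5 = 0.0004597 M = 460 μM

460 μM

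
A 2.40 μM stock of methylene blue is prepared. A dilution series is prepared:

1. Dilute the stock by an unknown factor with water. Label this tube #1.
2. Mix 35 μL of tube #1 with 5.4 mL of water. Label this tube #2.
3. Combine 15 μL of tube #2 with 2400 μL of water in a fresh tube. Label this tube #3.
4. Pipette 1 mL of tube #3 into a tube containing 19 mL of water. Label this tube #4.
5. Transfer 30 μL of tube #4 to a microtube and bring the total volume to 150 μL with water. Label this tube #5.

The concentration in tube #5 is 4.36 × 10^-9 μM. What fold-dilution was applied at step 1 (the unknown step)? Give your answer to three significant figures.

Step 1: unknown factor x
Step 2: 35 μL + 5.4 mL = 5435 μL total → factor 5435/35 = 155.29
Step 3: 15 μL + 2400 μL = 2415 μL total → factor 2415/15 = 161
Step 4: 1 mL + 19 mL = 20 mL total → factor 20/1 = 20
Step 5: 30 μL brought to 150 μL → factor 150/30 = 5
Product of known-step factors = 2.5001 × 10^6
Overall factor = 2.40 μM / (4.36 × 10^-9 μM) = 5.5046 × 10^8
x = 5.5046 × 10^8 / 2.5001 × 10^6 = 220

220-fold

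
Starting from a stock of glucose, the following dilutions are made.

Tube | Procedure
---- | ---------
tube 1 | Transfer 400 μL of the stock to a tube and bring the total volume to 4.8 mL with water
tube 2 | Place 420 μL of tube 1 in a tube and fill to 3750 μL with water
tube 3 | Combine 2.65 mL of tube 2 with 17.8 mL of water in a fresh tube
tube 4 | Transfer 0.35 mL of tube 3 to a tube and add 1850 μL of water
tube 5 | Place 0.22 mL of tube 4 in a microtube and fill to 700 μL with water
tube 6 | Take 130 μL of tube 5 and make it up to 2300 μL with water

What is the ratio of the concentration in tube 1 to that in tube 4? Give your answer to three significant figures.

433

Step 1: 400 μL brought to 4.8 mL → factor 4800/400 = 12
Step 2: 420 μL brought to 3750 μL → factor 3750/420 = 8.9286
Step 3: 2.65 mL + 17.8 mL = 20.45 mL total → factor 20.45/2.65 = 7.717
Step 4: 0.35 mL + 1850 μL = 2.2 mL total → factor 2.2/0.35 = 6.2857
Dilution factor to tube 1 = 12; to tube 4 = 5197.2
[tube 1]/[tube 4] = (factor to tube 4)/(factor to tube 1) = 5197.2/12 = 433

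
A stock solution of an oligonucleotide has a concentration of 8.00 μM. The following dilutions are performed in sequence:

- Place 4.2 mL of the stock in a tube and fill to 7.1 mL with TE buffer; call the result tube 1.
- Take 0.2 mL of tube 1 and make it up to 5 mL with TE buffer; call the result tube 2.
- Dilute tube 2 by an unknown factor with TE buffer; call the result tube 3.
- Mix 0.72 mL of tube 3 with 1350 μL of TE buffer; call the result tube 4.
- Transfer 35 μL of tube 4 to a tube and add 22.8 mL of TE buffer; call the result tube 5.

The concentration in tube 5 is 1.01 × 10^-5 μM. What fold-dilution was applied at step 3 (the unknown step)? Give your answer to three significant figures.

9.99-fold

Step 1: 4.2 mL brought to 7.1 mL → factor 7.1/4.2 = 1.6905
Step 2: 0.2 mL brought to 5 mL → factor 5/0.2 = 25
Step 3: unknown factor x
Step 4: 0.72 mL + 1350 μL = 2.07 mL total → factor 2.07/0.72 = 2.875
Step 5: 35 μL + 22.8 mL = 22835 μL total → factor 22835/35 = 652.43
Product of known-step factors = 79272
Overall factor = 8.00 μM / (1.01 × 10^-5 μM) = 7.9208 × 10^5
x = 7.9208 × 10^5 / 79272 = 9.99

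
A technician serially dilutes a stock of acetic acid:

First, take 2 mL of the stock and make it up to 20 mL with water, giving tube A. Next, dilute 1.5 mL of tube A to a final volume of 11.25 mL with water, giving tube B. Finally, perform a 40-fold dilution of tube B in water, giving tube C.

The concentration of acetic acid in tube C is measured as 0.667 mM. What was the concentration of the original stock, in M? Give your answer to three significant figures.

Step 1: 2 mL brought to 20 mL → factor 20/2 = 10
Step 2: 1.5 mL brought to 11.25 mL → factor 11.25/1.5 = 7.5
Step 3: 40-fold → factor 40
Overall dilution factor = 10 × 7.5 × 40 = 3000
Stock = 0.667 mM × 3000 = 2001 mM = 2.00 M

2.00 M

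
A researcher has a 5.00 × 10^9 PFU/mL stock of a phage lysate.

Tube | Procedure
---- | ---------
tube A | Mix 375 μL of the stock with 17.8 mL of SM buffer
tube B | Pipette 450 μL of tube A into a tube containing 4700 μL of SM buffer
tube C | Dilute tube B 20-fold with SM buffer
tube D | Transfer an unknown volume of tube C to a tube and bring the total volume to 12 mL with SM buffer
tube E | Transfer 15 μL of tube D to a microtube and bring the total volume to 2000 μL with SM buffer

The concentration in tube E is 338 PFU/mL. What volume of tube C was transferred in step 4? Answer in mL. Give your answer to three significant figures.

1.20 mL

Step 1: 375 μL + 17.8 mL = 18175 μL total → factor 18175/375 = 48.467
Step 2: 450 μL + 4700 μL = 5150 μL total → factor 5150/450 = 11.444
Step 3: 20-fold → factor 20
Step 4: v brought to 12 mL → factor = 12 mL/v
Step 5: 15 μL brought to 2000 μL → factor 2000/15 = 133.33
Product of known-step factors = 1.4791 × 10^6
Overall factor = 5.00 × 10^9 PFU/mL / (338 PFU/mL) = 1.4793 × 10^7
Step-4 factor = 1.4793 × 10^7 / 1.4791 × 10^6 = 10.001
v = 12 mL / 10.001 = 1.20 mL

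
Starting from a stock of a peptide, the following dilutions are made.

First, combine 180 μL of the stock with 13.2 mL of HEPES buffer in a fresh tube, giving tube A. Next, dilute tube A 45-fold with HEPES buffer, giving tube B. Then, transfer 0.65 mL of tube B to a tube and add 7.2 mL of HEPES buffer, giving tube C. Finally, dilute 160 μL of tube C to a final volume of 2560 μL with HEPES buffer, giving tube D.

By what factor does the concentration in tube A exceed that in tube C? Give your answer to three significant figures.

543

Step 1: 180 μL + 13.2 mL = 13380 μL total → factor 13380/180 = 74.333
Step 2: 45-fold → factor 45
Step 3: 0.65 mL + 7.2 mL = 7.85 mL total → factor 7.85/0.65 = 12.077
Dilution factor to tube A = 74.333; to tube C = 40397
[tube A]/[tube C] = (factor to tube C)/(factor to tube A) = 40397/74.333 = 543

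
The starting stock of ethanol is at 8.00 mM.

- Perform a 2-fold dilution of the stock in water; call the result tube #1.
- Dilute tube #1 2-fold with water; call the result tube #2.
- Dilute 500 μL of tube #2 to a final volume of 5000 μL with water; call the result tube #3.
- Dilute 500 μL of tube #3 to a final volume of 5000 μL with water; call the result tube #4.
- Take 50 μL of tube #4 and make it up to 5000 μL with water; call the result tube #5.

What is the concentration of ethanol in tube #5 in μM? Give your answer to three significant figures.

Step 1: 2-fold → factor 2
Step 2: 2-fold → factor 2
Step 3: 500 μL brought to 5000 μL → factor 5000/500 = 10
Step 4: 500 μL brought to 5000 μL → factor 5000/500 = 10
Step 5: 50 μL brought to 5000 μL → factor 5000/50 = 100
Overall dilution factor = 2 × 2 × 10 × 10 × 100 = 40000
Final = 8.00 mM / 40000 = 0.0002000 mM = 0.200 μM

0.200 μM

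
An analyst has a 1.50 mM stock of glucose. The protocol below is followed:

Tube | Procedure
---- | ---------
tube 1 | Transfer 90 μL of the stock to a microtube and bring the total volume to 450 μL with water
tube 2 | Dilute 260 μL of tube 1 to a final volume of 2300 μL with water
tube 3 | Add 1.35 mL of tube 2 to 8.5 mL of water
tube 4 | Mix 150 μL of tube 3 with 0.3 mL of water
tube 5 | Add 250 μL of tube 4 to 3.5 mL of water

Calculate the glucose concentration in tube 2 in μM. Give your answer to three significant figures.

Step 1: 90 μL brought to 450 μL → factor 450/90 = 5
Step 2: 260 μL brought to 2300 μL → factor 2300/260 = 8.8462
Dilution factor through tube 2 = 5 × 8.8462 = 44.231
[tube 2] = 1.50 mM / 44.231 = 0.03391 mM = 33.9 μM

33.9 μM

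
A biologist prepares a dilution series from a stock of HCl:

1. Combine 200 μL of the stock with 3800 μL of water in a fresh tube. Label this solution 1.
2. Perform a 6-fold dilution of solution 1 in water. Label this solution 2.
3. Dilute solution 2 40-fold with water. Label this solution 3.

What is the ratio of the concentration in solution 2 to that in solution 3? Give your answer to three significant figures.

Step 1: 200 μL + 3800 μL = 4000 μL total → factor 4000/200 = 20
Step 2: 6-fold → factor 6
Step 3: 40-fold → factor 40
Dilution factor to solution 2 = 120; to solution 3 = 4800
[solution 2]/[solution 3] = (factor to solution 3)/(factor to solution 2) = 4800/120 = 40.0

40.0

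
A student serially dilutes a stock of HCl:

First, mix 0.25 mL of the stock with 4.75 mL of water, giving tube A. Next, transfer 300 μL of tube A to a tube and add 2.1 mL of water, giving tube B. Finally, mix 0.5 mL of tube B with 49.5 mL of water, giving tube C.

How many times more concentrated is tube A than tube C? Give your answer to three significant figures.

Step 1: 0.25 mL + 4.75 mL = 5 mL total → factor 5/0.25 = 20
Step 2: 300 μL + 2.1 mL = 2400 μL total → factor 2400/300 = 8
Step 3: 0.5 mL + 49.5 mL = 50 mL total → factor 50/0.5 = 100
Dilution factor to tube A = 20; to tube C = 16000
[tube A]/[tube C] = (factor to tube C)/(factor to tube A) = 16000/20 = 800

800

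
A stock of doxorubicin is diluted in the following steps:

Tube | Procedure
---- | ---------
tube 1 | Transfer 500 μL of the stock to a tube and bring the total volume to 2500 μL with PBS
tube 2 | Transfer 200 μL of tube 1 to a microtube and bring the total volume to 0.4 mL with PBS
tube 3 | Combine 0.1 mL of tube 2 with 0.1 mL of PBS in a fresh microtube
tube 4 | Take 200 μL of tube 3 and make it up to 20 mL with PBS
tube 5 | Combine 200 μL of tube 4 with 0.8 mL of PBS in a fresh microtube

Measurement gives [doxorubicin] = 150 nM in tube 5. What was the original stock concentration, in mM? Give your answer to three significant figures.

1.50 mM

Step 1: 500 μL brought to 2500 μL → factor 2500/500 = 5
Step 2: 200 μL brought to 0.4 mL → factor 400/200 = 2
Step 3: 0.1 mL + 0.1 mL = 0.2 mL total → factor 0.2/0.1 = 2
Step 4: 200 μL brought to 20 mL → factor 20000/200 = 100
Step 5: 200 μL + 0.8 mL = 1000 μL total → factor 1000/200 = 5
Overall dilution factor = 5 × 2 × 2 × 100 × 5 = 10000
Stock = 150 nM × 10000 = 1.500 × 10^6 nM = 1.50 mM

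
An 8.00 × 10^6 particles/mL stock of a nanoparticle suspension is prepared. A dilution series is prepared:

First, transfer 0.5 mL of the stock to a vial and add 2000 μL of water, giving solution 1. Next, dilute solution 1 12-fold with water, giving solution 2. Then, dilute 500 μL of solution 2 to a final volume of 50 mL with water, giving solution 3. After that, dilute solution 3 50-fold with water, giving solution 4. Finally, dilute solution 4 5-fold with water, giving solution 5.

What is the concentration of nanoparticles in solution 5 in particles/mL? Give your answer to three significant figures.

5.33 particles/mL

Step 1: 0.5 mL + 2000 μL = 2.5 mL total → factor 2.5/0.5 = 5
Step 2: 12-fold → factor 12
Step 3: 500 μL brought to 50 mL → factor 50000/500 = 100
Step 4: 50-fold → factor 50
Step 5: 5-fold → factor 5
Overall dilution factor = 5 × 12 × 100 × 50 × 5 = 1.5 × 10^6
Final = 8.00 × 10^6 particles/mL / 1.5 × 10^6 = 5.33 particles/mL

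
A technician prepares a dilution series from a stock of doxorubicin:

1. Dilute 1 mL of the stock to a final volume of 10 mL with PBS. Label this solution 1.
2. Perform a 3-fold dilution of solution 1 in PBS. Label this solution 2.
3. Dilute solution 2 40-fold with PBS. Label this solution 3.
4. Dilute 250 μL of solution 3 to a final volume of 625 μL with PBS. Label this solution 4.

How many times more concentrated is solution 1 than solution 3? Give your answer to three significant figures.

120

Step 1: 1 mL brought to 10 mL → factor 10/1 = 10
Step 2: 3-fold → factor 3
Step 3: 40-fold → factor 40
Dilution factor to solution 1 = 10; to solution 3 = 1200
[solution 1]/[solution 3] = (factor to solution 3)/(factor to solution 1) = 1200/10 = 120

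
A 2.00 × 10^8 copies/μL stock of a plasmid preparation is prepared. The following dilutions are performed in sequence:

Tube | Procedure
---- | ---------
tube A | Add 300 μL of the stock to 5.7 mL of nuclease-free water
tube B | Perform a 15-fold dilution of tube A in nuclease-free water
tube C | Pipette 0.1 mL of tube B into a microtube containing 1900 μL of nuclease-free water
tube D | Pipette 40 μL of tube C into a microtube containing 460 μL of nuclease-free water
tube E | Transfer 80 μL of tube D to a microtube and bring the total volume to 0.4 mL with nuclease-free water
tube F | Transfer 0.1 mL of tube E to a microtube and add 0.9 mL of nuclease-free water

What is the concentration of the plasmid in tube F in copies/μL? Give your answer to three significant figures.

Step 1: 300 μL + 5.7 mL = 6000 μL total → factor 6000/300 = 20
Step 2: 15-fold → factor 15
Step 3: 0.1 mL + 1900 μL = 2 mL total → factor 2/0.1 = 20
Step 4: 40 μL + 460 μL = 500 μL total → factor 500/40 = 12.5
Step 5: 80 μL brought to 0.4 mL → factor 400/80 = 5
Step 6: 0.1 mL + 0.9 mL = 1 mL total → factor 1/0.1 = 10
Overall dilution factor = 20 × 15 × 20 × 12.5 × 5 × 10 = 3.75 × 10^6
Final = 2.00 × 10^8 copies/μL / 3.75 × 10^6 = 53.3 copies/μL

53.3 copies/μL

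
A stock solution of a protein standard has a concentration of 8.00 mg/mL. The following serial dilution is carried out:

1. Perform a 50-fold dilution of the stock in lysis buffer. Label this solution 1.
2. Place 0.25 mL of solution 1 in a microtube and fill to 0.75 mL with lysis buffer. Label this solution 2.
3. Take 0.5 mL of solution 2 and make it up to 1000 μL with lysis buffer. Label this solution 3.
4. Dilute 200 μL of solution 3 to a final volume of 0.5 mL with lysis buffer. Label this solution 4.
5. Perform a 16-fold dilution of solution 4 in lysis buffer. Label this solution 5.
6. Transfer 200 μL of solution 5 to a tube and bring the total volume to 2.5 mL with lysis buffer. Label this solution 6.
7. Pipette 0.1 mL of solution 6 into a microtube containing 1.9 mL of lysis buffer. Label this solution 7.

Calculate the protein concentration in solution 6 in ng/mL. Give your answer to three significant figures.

53.3 ng/mL

Step 1: 50-fold → factor 50
Step 2: 0.25 mL brought to 0.75 mL → factor 0.75/0.25 = 3
Step 3: 0.5 mL brought to 1000 μL → factor 1/0.5 = 2
Step 4: 200 μL brought to 0.5 mL → factor 500/200 = 2.5
Step 5: 16-fold → factor 16
Step 6: 200 μL brought to 2.5 mL → factor 2500/200 = 12.5
Dilution factor through solution 6 = 50 × 3 × 2 × 2.5 × 16 × 12.5 = 1.5 × 10^5
[solution 6] = 8.00 mg/mL / 1.5 × 10^5 = 5.333 × 10^-5 mg/mL = 53.3 ng/mL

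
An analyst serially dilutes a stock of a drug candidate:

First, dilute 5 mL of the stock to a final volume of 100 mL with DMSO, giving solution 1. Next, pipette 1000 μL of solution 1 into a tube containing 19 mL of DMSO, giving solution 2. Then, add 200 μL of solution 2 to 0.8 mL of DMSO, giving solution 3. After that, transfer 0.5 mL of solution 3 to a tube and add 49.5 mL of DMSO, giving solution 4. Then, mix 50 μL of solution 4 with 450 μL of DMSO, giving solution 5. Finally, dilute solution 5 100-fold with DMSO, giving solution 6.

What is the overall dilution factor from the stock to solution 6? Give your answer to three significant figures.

Step 1: 5 mL brought to 100 mL → factor 100/5 = 20
Step 2: 1000 μL + 19 mL = 20000 μL total → factor 20000/1000 = 20
Step 3: 200 μL + 0.8 mL = 1000 μL total → factor 1000/200 = 5
Step 4: 0.5 mL + 49.5 mL = 50 mL total → factor 50/0.5 = 100
Step 5: 50 μL + 450 μL = 500 μL total → factor 500/50 = 10
Step 6: 100-fold → factor 100
Overall dilution factor = 20 × 20 × 5 × 100 × 10 × 100 = 2 × 10^8

2.00 × 10^8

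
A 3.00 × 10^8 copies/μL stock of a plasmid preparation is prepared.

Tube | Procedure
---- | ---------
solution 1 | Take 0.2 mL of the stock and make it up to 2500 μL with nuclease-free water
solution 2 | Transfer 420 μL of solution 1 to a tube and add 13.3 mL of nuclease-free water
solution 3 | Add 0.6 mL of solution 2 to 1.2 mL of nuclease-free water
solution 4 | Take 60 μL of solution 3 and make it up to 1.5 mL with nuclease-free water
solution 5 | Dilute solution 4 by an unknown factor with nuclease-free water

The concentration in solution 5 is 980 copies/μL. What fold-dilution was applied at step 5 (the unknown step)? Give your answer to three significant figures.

Step 1: 0.2 mL brought to 2500 μL → factor 2.5/0.2 = 12.5
Step 2: 420 μL + 13.3 mL = 13720 μL total → factor 13720/420 = 32.667
Step 3: 0.6 mL + 1.2 mL = 1.8 mL total → factor 1.8/0.6 = 3
Step 4: 60 μL brought to 1.5 mL → factor 1500/60 = 25
Step 5: unknown factor x
Product of known-step factors = 30625
Overall factor = 3.00 × 10^8 copies/μL / (980 copies/μL) = 3.0612 × 10^5
x = 3.0612 × 10^5 / 30625 = 10.0

10.0-fold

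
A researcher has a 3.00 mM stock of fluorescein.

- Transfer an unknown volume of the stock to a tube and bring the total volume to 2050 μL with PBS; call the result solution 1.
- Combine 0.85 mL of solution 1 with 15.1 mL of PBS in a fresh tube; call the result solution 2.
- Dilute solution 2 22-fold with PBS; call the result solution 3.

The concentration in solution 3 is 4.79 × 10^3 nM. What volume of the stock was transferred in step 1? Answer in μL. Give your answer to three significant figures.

1.35 × 10^3 μL

Step 1: v brought to 2050 μL → factor = 2050 μL/v
Step 2: 0.85 mL + 15.1 mL = 15.95 mL total → factor 15.95/0.85 = 18.765
Step 3: 22-fold → factor 22
Product of known-step factors = 412.82
Overall factor = 3.00 mM / (4.79 × 10^3 nM) = 626.3
Step-1 factor = 626.3 / 412.82 = 1.5171
v = 2050 μL / 1.5171 = 1.35 × 10^3 μL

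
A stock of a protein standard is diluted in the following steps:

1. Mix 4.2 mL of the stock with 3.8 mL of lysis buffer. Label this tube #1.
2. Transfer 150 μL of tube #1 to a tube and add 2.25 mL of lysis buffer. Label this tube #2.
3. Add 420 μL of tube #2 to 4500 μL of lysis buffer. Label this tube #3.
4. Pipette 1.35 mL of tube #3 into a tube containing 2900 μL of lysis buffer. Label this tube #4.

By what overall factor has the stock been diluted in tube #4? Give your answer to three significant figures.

Step 1: 4.2 mL + 3.8 mL = 8 mL total → factor 8/4.2 = 1.9048
Step 2: 150 μL + 2.25 mL = 2400 μL total → factor 2400/150 = 16
Step 3: 420 μL + 4500 μL = 4920 μL total → factor 4920/420 = 11.714
Step 4: 1.35 mL + 2900 μL = 4.25 mL total → factor 4.25/1.35 = 3.1481
Overall dilution factor = 1.9048 × 16 × 11.714 × 3.1481 = 1123.9

1.12 × 10^3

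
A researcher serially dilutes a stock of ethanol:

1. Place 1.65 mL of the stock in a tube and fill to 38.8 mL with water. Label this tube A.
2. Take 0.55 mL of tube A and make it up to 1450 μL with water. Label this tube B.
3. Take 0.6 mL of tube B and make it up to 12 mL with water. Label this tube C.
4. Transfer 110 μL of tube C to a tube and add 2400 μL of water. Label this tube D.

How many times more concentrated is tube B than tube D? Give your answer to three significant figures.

456

Step 1: 1.65 mL brought to 38.8 mL → factor 38.8/1.65 = 23.515
Step 2: 0.55 mL brought to 1450 μL → factor 1.45/0.55 = 2.6364
Step 3: 0.6 mL brought to 12 mL → factor 12/0.6 = 20
Step 4: 110 μL + 2400 μL = 2510 μL total → factor 2510/110 = 22.818
Dilution factor to tube B = 61.994; to tube D = 28292
[tube B]/[tube D] = (factor to tube D)/(factor to tube B) = 28292/61.994 = 456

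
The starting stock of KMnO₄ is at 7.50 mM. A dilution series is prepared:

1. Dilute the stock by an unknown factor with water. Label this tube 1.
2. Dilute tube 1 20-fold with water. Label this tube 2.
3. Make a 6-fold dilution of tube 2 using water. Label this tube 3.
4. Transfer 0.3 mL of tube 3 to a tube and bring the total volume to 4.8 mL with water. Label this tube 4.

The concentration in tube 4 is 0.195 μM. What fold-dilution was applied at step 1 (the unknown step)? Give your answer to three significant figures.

20.0-fold

Step 1: unknown factor x
Step 2: 20-fold → factor 20
Step 3: 6-fold → factor 6
Step 4: 0.3 mL brought to 4.8 mL → factor 4.8/0.3 = 16
Product of known-step factors = 1920
Overall factor = 7.50 mM / (0.195 μM) = 38462
x = 38462 / 1920 = 20.0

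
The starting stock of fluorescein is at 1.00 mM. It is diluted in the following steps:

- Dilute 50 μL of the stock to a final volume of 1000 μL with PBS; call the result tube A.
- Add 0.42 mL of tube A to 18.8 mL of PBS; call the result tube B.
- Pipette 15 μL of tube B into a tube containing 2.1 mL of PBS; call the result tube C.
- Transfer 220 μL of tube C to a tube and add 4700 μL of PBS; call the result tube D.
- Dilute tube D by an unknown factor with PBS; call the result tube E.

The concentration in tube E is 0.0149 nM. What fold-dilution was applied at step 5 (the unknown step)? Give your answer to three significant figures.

Step 1: 50 μL brought to 1000 μL → factor 1000/50 = 20
Step 2: 0.42 mL + 18.8 mL = 19.22 mL total → factor 19.22/0.42 = 45.762
Step 3: 15 μL + 2.1 mL = 2115 μL total → factor 2115/15 = 141
Step 4: 220 μL + 4700 μL = 4920 μL total → factor 4920/220 = 22.364
Step 5: unknown factor x
Product of known-step factors = 2.886 × 10^6
Overall factor = 1.00 mM / (0.0149 nM) = 6.7114 × 10^7
x = 6.7114 × 10^7 / 2.886 × 10^6 = 23.3

23.3-fold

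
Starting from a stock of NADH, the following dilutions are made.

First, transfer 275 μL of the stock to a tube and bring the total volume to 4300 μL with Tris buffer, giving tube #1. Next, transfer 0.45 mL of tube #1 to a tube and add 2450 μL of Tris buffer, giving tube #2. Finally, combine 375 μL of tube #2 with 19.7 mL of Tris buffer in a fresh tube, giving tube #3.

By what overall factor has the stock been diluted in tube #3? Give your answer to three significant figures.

Step 1: 275 μL brought to 4300 μL → factor 4300/275 = 15.636
Step 2: 0.45 mL + 2450 μL = 2.9 mL total → factor 2.9/0.45 = 6.4444
Step 3: 375 μL + 19.7 mL = 20075 μL total → factor 20075/375 = 53.533
Overall dilution factor = 15.636 × 6.4444 × 53.533 = 5394.4

5.39 × 10^3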